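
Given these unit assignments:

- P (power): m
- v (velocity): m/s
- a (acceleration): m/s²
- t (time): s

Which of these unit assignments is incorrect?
P

The variable P (power) should have units W, not m.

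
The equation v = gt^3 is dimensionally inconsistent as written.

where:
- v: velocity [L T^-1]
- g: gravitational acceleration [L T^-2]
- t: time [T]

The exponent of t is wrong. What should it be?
The exponent of t should be 1: v = gt

The LHS v has dimensions [L T^-1]; t has dimensions [T].
As written, the RHS gt^3 (exponent 3 on t) has dimensions [L T], which does not match.
With exponent 1, the RHS gt has dimensions [L T^-1], matching the LHS.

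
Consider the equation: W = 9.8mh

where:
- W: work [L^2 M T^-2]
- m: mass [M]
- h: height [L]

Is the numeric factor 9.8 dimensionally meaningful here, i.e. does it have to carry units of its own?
Yes

W has dimensions [L^2 M T^-2], while mh alone has dimensions [L M]. For the equation to balance, the factor 9.8 must carry dimensions [L T^-2] — it is a dimensional constant (a numerical value of a physical quantity with its units suppressed), not a pure number.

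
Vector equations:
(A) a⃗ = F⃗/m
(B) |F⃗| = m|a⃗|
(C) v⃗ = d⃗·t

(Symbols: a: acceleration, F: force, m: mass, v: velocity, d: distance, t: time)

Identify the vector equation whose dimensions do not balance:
(C) v⃗ = d⃗·t

(A) a⃗ = F⃗/m: LHS [L T^-2], RHS [L T^-2] ✓ — force (vector) divided by mass (scalar)
(B) |F⃗| = m|a⃗|: LHS [L M T^-2], RHS [L M T^-2] ✓ — magnitudes of vectors are scalars
(C) v⃗ = d⃗·t: LHS [L T^-1], RHS [L T] ✗ — velocity is displacement per time; should be d⃗/t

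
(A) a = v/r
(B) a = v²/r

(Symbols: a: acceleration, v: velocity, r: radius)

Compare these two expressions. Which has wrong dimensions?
(A)

(A) a = v/r: LHS [L T^-2], RHS [T^-1] ✗
(B) a = v²/r: LHS [L T^-2], RHS [L T^-2] ✓

Expression (A) a = v/r is dimensionally incorrect.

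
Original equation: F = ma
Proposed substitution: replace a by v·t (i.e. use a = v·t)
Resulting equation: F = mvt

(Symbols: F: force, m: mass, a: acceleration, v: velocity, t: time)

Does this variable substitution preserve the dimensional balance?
No

[a] = [L T^-2] and [v·t] = [L]. These differ, so the substitution replaces a quantity by one of different dimensions and the result F = mvt has LHS [L M T^-2] vs RHS [L M] — inconsistent.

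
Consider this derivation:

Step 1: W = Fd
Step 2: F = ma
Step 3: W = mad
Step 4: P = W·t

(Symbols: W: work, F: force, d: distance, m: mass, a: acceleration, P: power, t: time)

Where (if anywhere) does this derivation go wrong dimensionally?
Step 4

Step 1: W = Fd → LHS [L^2 M T^-2], RHS [L^2 M T^-2] ✓
Step 2: F = ma → LHS [L M T^-2], RHS [L M T^-2] ✓
Step 3: W = mad → LHS [L^2 M T^-2], RHS [L^2 M T^-2] ✓
Step 4: P = W·t → LHS [L^2 M T^-3], RHS [L^2 M T^-1] ✗

The first dimensional inconsistency appears in step 4: P = W·t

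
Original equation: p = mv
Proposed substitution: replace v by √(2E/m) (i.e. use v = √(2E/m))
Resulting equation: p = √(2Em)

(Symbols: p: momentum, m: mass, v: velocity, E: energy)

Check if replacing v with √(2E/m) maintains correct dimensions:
Yes

[v] = [L T^-1] and [√(2E/m)] = [L T^-1]. These match, so the substitution replaces a quantity by one of the same dimensions and the result p = √(2Em) has LHS [L M T^-1] vs RHS [L M T^-1] — still consistent.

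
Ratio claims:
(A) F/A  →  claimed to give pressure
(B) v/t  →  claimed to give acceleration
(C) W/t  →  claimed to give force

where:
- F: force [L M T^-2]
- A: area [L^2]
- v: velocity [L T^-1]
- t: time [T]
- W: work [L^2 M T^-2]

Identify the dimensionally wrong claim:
(C) W/t does not give force

(A) F/A: [L^-1 M T^-2] = pressure [L^-1 M T^-2] ✓
(B) v/t: [L T^-2] = acceleration [L T^-2] ✓
(C) W/t: [L^2 M T^-3] ≠ force [L M T^-2] ✗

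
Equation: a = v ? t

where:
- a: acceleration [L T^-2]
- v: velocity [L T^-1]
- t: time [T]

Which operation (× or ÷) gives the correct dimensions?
division (÷): a = v ÷ t

a [L T^-2]; v [L T^-1]; t [T].
v × t → [L] ✗
v ÷ t → [L T^-2] ✓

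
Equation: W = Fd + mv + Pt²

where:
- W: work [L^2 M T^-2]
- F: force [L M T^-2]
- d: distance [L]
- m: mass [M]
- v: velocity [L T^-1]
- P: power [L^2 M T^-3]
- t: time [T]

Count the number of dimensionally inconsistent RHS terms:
2

LHS W: [L^2 M T^-2]
- Fd: [L^2 M T^-2] ✓
- mv: [L M T^-1] ✗
- Pt²: [L^2 M T^-1] ✗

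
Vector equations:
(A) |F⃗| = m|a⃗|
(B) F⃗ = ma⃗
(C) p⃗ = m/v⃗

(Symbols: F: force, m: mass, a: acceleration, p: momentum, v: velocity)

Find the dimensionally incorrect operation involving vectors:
(C) p⃗ = m/v⃗

(A) |F⃗| = m|a⃗|: LHS [L M T^-2], RHS [L M T^-2] ✓ — magnitudes of vectors are scalars
(B) F⃗ = ma⃗: LHS [L M T^-2], RHS [L M T^-2] ✓ — Force and acceleration are vectors, mass is a scalar
(C) p⃗ = m/v⃗: LHS [L M T^-1], RHS [L^-1 M T] ✗ — momentum is mass times velocity; should be mv⃗ (and division by a vector is undefined)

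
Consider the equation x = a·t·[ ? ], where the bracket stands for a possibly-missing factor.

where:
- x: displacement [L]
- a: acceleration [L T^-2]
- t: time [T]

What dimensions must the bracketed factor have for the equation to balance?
[T] — time (e.g. t)

x has dimensions [L]; a·t has dimensions [L T^-1].
The bracketed factor must supply [L] / [L T^-1] = [T].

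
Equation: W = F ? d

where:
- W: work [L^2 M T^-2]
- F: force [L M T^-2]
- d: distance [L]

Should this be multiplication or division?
multiplication (×): W = F × d

W [L^2 M T^-2]; F [L M T^-2]; d [L].
F × d → [L^2 M T^-2] ✓
F ÷ d → [M T^-2] ✗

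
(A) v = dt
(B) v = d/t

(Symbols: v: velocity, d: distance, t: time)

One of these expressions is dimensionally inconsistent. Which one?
(A)

(A) v = dt: LHS [L T^-1], RHS [L T] ✗
(B) v = d/t: LHS [L T^-1], RHS [L T^-1] ✓

Expression (A) v = dt is dimensionally incorrect.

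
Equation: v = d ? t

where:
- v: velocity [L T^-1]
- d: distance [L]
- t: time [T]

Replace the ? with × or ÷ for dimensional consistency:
division (÷): v = d ÷ t

v [L T^-1]; d [L]; t [T].
d × t → [L T] ✗
d ÷ t → [L T^-1] ✓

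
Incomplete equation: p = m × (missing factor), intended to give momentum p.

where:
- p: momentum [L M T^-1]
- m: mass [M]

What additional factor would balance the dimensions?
v (velocity), dimensions [L T^-1]

p has dimensions [L M T^-1] and m has dimensions [M].
The missing factor must have dimensions [L M T^-1] / [M] = [L T^-1], i.e. velocity (v).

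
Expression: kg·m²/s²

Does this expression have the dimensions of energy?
Yes

The expression kg·m²/s² has dimensions [L^2 M T^-2], which is exactly energy [L^2 M T^-2].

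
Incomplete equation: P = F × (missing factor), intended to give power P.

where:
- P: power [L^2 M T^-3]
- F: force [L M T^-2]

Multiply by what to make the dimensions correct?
v (velocity), dimensions [L T^-1]

P has dimensions [L^2 M T^-3] and F has dimensions [L M T^-2].
The missing factor must have dimensions [L^2 M T^-3] / [L M T^-2] = [L T^-1], i.e. velocity (v).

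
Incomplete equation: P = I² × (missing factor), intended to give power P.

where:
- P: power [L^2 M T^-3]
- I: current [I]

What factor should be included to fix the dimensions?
R (resistance), dimensions [I^-2 L^2 M T^-3]

P has dimensions [L^2 M T^-3] and I² has dimensions [I^2].
The missing factor must have dimensions [L^2 M T^-3] / [I^2] = [I^-2 L^2 M T^-3], i.e. resistance (R).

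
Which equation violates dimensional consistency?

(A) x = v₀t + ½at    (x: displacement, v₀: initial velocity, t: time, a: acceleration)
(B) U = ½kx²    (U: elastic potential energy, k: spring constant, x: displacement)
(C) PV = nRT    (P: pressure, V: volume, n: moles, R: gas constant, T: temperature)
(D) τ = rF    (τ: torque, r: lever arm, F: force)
(A) x = v₀t + ½at

The equation (A) x = v₀t + ½at is dimensionally incorrect.

LHS (x): [L]
RHS terms:
  - v₀t: [L] ✓
  - ½at: [L T^-1] ✗ (does not match LHS)

The dimensions do not match. The other three equations balance.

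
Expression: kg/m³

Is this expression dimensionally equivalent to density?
Yes

The expression kg/m³ has dimensions [L^-3 M], which is exactly density [L^-3 M].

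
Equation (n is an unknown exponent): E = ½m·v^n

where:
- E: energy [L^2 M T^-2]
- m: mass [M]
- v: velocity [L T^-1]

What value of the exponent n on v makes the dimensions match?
n = 2

E has dimensions [L^2 M T^-2]; v has dimensions [L T^-1].
The rest of the RHS has dimensions [M], so v^n must supply [L^2 T^-2].
With n = 2: ½m·v^2 has dimensions [L^2 M T^-2], matching the LHS ✓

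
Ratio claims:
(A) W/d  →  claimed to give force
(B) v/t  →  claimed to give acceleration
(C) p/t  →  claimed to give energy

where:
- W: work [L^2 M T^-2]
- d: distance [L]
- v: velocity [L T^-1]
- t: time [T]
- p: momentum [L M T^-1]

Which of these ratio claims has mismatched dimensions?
(C) p/t does not give energy

(A) W/d: [L M T^-2] = force [L M T^-2] ✓
(B) v/t: [L T^-2] = acceleration [L T^-2] ✓
(C) p/t: [L M T^-2] ≠ energy [L^2 M T^-2] ✗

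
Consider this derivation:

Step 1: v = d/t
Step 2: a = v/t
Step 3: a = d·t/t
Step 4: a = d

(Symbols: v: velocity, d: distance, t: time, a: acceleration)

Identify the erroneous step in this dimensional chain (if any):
Step 3

Step 1: v = d/t → LHS [L T^-1], RHS [L T^-1] ✓
Step 2: a = v/t → LHS [L T^-2], RHS [L T^-2] ✓
Step 3: a = d·t/t → LHS [L T^-2], RHS [L] ✗

The first dimensional inconsistency appears in step 3: a = d·t/t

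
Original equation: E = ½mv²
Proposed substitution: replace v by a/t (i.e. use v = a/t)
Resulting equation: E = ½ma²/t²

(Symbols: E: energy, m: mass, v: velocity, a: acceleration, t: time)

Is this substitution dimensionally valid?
No

[v] = [L T^-1] and [a/t] = [L T^-3]. These differ, so the substitution replaces a quantity by one of different dimensions and the result E = ½ma²/t² has LHS [L^2 M T^-2] vs RHS [L^2 M T^-6] — inconsistent.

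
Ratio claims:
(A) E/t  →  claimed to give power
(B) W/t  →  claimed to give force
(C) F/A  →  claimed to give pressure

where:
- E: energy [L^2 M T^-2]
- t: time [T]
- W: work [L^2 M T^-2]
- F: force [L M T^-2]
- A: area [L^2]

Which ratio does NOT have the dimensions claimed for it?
(B) W/t does not give force

(A) E/t: [L^2 M T^-3] = power [L^2 M T^-3] ✓
(B) W/t: [L^2 M T^-3] ≠ force [L M T^-2] ✗
(C) F/A: [L^-1 M T^-2] = pressure [L^-1 M T^-2] ✓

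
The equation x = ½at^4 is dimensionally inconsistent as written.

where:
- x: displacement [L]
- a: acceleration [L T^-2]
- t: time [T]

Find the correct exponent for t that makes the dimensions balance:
The exponent of t should be 2: x = ½at^2

The LHS x has dimensions [L]; t has dimensions [T].
As written, the RHS ½at^4 (exponent 4 on t) has dimensions [L T^2], which does not match.
With exponent 2, the RHS ½at^2 has dimensions [L], matching the LHS.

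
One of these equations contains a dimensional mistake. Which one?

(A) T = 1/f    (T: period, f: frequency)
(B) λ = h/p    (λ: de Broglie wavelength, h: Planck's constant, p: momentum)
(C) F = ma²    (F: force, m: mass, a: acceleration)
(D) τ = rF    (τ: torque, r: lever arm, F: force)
(C) F = ma²

The equation (C) F = ma² is dimensionally incorrect.

LHS (F): [L M T^-2]
RHS (ma²): [L^2 M T^-4] ✗

The dimensions do not match. The other three equations balance.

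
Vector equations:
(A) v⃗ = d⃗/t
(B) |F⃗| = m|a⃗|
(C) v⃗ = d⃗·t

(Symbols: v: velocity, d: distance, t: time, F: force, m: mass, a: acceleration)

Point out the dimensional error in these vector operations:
(C) v⃗ = d⃗·t

(A) v⃗ = d⃗/t: LHS [L T^-1], RHS [L T^-1] ✓ — displacement (vector) divided by time (scalar)
(B) |F⃗| = m|a⃗|: LHS [L M T^-2], RHS [L M T^-2] ✓ — magnitudes of vectors are scalars
(C) v⃗ = d⃗·t: LHS [L T^-1], RHS [L T] ✗ — velocity is displacement per time; should be d⃗/t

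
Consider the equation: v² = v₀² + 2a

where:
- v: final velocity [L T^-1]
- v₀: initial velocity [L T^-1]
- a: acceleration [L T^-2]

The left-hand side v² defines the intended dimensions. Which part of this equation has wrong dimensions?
The term 2a

Checking each RHS term against the LHS:
- v₀²: [L^2 T^-2] — matches v² [L^2 T^-2] ✓
- 2a: [L T^-2] — does NOT match v² [L^2 T^-2] ✗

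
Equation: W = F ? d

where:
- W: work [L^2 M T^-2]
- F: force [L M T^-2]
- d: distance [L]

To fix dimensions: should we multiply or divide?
multiplication (×): W = F × d

W [L^2 M T^-2]; F [L M T^-2]; d [L].
F × d → [L^2 M T^-2] ✓
F ÷ d → [M T^-2] ✗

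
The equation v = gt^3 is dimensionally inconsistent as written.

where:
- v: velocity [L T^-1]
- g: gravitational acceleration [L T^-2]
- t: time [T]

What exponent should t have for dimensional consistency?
The exponent of t should be 1: v = gt

The LHS v has dimensions [L T^-1]; t has dimensions [T].
As written, the RHS gt^3 (exponent 3 on t) has dimensions [L T], which does not match.
With exponent 1, the RHS gt has dimensions [L T^-1], matching the LHS.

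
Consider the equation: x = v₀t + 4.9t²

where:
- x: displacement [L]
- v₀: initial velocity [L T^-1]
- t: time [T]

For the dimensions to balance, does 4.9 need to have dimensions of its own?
Yes

x has dimensions [L], while t² alone has dimensions [T^2]. For the equation to balance, the factor 4.9 must carry dimensions [L T^-2] — it is a dimensional constant (a numerical value of a physical quantity with its units suppressed), not a pure number.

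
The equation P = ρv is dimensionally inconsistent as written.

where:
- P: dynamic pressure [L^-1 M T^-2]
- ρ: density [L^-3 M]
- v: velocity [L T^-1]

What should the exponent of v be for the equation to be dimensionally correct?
The exponent of v should be 2: P = ρv^2

The LHS P has dimensions [L^-1 M T^-2]; v has dimensions [L T^-1].
As written, the RHS ρv (exponent 1 on v) has dimensions [L^-2 M T^-1], which does not match.
With exponent 2, the RHS ρv^2 has dimensions [L^-1 M T^-2], matching the LHS.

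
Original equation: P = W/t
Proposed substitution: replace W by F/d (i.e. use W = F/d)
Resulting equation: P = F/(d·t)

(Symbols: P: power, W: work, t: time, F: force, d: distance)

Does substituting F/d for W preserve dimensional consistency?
No

[W] = [L^2 M T^-2] and [F/d] = [M T^-2]. These differ, so the substitution replaces a quantity by one of different dimensions and the result P = F/(d·t) has LHS [L^2 M T^-3] vs RHS [M T^-3] — inconsistent.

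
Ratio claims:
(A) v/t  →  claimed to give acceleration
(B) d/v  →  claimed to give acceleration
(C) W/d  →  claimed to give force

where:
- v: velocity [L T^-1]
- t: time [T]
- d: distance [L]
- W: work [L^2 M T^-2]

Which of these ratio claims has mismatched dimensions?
(B) d/v does not give acceleration

(A) v/t: [L T^-2] = acceleration [L T^-2] ✓
(B) d/v: [T] ≠ acceleration [L T^-2] ✗
(C) W/d: [L M T^-2] = force [L M T^-2] ✓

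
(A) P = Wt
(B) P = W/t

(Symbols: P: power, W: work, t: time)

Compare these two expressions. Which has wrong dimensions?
(A)

(A) P = Wt: LHS [L^2 M T^-3], RHS [L^2 M T^-1] ✗
(B) P = W/t: LHS [L^2 M T^-3], RHS [L^2 M T^-3] ✓

Expression (A) P = Wt is dimensionally incorrect.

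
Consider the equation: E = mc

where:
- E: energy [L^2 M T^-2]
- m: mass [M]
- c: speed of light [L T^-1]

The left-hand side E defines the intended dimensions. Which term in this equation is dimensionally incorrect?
The right-hand side term mc

E has dimensions [L^2 M T^-2], but mc has dimensions [L M T^-1], so the term mc is dimensionally wrong for E.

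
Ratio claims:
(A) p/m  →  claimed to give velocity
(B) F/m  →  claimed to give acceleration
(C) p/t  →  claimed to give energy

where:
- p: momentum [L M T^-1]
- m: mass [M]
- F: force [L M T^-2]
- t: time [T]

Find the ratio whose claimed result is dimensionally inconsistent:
(C) p/t does not give energy

(A) p/m: [L T^-1] = velocity [L T^-1] ✓
(B) F/m: [L T^-2] = acceleration [L T^-2] ✓
(C) p/t: [L M T^-2] ≠ energy [L^2 M T^-2] ✗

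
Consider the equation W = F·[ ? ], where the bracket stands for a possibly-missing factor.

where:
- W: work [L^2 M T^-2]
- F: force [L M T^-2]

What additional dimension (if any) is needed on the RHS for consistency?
[L] — length (e.g. a distance d)

W has dimensions [L^2 M T^-2]; F has dimensions [L M T^-2].
The bracketed factor must supply [L^2 M T^-2] / [L M T^-2] = [L].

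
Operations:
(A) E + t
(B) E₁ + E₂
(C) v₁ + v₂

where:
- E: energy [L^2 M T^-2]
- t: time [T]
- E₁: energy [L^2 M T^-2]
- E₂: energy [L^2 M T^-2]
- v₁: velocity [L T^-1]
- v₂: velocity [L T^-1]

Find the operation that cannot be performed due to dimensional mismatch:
(A) E + t

(A) E + t: E [L^2 M T^-2] and t [T] — different dimensions cannot be added/subtracted ✗
(B) E₁ + E₂: E₁ [L^2 M T^-2] and E₂ [L^2 M T^-2] — same dimensions ✓
(C) v₁ + v₂: v₁ [L T^-1] and v₂ [L T^-1] — same dimensions ✓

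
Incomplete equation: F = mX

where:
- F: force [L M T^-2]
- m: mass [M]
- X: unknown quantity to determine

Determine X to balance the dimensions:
X = a (acceleration), dimensions [L T^-2]

F has dimensions [L M T^-2]; the rest of the RHS (m) has dimensions [M].
So X must have dimensions [L T^-2] — X = a (acceleration).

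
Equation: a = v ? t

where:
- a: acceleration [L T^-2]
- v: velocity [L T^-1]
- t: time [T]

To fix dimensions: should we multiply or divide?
division (÷): a = v ÷ t

a [L T^-2]; v [L T^-1]; t [T].
v × t → [L] ✗
v ÷ t → [L T^-2] ✓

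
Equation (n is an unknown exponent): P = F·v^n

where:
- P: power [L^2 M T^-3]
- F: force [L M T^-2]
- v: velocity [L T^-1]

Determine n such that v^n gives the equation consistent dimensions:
n = 1

P has dimensions [L^2 M T^-3]; v has dimensions [L T^-1].
The rest of the RHS has dimensions [L M T^-2], so v^n must supply [L T^-1].
With n = 1: F·v^1 has dimensions [L^2 M T^-3], matching the LHS ✓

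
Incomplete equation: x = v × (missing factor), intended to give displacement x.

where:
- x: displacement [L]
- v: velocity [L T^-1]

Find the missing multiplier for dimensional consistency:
t (time), dimensions [T]

x has dimensions [L] and v has dimensions [L T^-1].
The missing factor must have dimensions [L] / [L T^-1] = [T], i.e. time (t).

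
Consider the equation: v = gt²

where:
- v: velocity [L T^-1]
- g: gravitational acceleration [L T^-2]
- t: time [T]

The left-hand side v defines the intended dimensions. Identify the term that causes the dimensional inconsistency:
The right-hand side term gt²

v has dimensions [L T^-1], but gt² has dimensions [L], so the term gt² is dimensionally wrong for v.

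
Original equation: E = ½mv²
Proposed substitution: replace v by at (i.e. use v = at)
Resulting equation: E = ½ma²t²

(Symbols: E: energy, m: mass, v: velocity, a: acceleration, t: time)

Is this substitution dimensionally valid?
Yes

[v] = [L T^-1] and [at] = [L T^-1]. These match, so the substitution replaces a quantity by one of the same dimensions and the result E = ½ma²t² has LHS [L^2 M T^-2] vs RHS [L^2 M T^-2] — still consistent.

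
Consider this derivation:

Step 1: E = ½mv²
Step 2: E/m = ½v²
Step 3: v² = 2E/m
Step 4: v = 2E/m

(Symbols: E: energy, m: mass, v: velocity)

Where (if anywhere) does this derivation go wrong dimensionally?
Step 4

Step 1: E = ½mv² → LHS [L^2 M T^-2], RHS [L^2 M T^-2] ✓
Step 2: E/m = ½v² → LHS [L^2 T^-2], RHS [L^2 T^-2] ✓
Step 3: v² = 2E/m → LHS [L^2 T^-2], RHS [L^2 T^-2] ✓
Step 4: v = 2E/m → LHS [L T^-1], RHS [L^2 T^-2] ✗

The first dimensional inconsistency appears in step 4: v = 2E/m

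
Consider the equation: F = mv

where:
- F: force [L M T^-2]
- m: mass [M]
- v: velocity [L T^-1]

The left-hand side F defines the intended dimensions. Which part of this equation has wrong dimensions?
The right-hand side term mv

F has dimensions [L M T^-2], but mv has dimensions [L M T^-1], so the term mv is dimensionally wrong for F.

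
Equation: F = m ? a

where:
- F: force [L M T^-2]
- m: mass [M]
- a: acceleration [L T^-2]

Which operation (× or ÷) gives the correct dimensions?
multiplication (×): F = m × a

F [L M T^-2]; m [M]; a [L T^-2].
m × a → [L M T^-2] ✓
m ÷ a → [L^-1 M T^2] ✗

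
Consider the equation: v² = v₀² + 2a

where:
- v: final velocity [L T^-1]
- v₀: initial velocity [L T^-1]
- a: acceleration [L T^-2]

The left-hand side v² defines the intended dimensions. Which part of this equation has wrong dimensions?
The term 2a

Checking each RHS term against the LHS:
- v₀²: [L^2 T^-2] — matches v² [L^2 T^-2] ✓
- 2a: [L T^-2] — does NOT match v² [L^2 T^-2] ✗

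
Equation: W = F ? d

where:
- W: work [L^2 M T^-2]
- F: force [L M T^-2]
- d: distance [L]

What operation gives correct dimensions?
multiplication (×): W = F × d

W [L^2 M T^-2]; F [L M T^-2]; d [L].
F × d → [L^2 M T^-2] ✓
F ÷ d → [M T^-2] ✗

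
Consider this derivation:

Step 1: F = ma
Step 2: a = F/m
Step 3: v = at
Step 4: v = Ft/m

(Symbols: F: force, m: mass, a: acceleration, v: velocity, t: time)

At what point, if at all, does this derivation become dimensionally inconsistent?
No step introduces an error — all steps are dimensionally consistent.

Step 1: F = ma → LHS [L M T^-2], RHS [L M T^-2] ✓
Step 2: a = F/m → LHS [L T^-2], RHS [L T^-2] ✓
Step 3: v = at → LHS [L T^-1], RHS [L T^-1] ✓
Step 4: v = Ft/m → LHS [L T^-1], RHS [L T^-1] ✓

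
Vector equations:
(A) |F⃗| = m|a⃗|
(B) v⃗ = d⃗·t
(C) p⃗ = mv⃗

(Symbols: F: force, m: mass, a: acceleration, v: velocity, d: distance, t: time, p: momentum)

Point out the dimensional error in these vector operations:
(B) v⃗ = d⃗·t

(A) |F⃗| = m|a⃗|: LHS [L M T^-2], RHS [L M T^-2] ✓ — magnitudes of vectors are scalars
(B) v⃗ = d⃗·t: LHS [L T^-1], RHS [L T] ✗ — velocity is displacement per time; should be d⃗/t
(C) p⃗ = mv⃗: LHS [L M T^-1], RHS [L M T^-1] ✓ — mass (scalar) times velocity (vector)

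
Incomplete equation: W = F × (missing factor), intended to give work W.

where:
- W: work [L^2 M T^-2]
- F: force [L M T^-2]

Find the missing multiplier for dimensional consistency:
d (distance), dimensions [L]

W has dimensions [L^2 M T^-2] and F has dimensions [L M T^-2].
The missing factor must have dimensions [L^2 M T^-2] / [L M T^-2] = [L], i.e. distance (d).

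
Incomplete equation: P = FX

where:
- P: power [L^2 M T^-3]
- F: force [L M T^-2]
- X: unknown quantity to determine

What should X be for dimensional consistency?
X = v (velocity), dimensions [L T^-1]

P has dimensions [L^2 M T^-3]; the rest of the RHS (F) has dimensions [L M T^-2].
So X must have dimensions [L T^-1] — X = v (velocity).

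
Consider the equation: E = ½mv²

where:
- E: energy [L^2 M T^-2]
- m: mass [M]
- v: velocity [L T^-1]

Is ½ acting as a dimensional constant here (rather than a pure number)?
No

E has dimensions [L^2 M T^-2] and mv² already has dimensions [L^2 M T^-2], so the equation balances without ½ contributing any dimensions. ½ is a pure (dimensionless) number; changing or removing it would not affect dimensional consistency.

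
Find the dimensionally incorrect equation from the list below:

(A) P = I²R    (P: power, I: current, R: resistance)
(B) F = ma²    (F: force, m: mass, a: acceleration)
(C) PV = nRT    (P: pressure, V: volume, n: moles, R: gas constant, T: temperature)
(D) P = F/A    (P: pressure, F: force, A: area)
(B) F = ma²

The equation (B) F = ma² is dimensionally incorrect.

LHS (F): [L M T^-2]
RHS (ma²): [L^2 M T^-4] ✗

The dimensions do not match. The other three equations balance.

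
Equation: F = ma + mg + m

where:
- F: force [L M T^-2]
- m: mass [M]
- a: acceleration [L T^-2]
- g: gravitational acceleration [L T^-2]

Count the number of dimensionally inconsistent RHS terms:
1

LHS F: [L M T^-2]
- ma: [L M T^-2] ✓
- mg: [L M T^-2] ✓
- m: [M] ✗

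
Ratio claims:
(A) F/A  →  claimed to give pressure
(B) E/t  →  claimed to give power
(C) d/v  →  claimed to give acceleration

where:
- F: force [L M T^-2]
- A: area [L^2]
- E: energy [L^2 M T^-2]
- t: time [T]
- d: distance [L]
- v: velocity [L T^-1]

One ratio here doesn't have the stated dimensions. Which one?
(C) d/v does not give acceleration

(A) F/A: [L^-1 M T^-2] = pressure [L^-1 M T^-2] ✓
(B) E/t: [L^2 M T^-3] = power [L^2 M T^-3] ✓
(C) d/v: [T] ≠ acceleration [L T^-2] ✗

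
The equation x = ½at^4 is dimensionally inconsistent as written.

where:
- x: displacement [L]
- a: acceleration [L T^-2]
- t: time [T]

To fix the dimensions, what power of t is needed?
The exponent of t should be 2: x = ½at^2

The LHS x has dimensions [L]; t has dimensions [T].
As written, the RHS ½at^4 (exponent 4 on t) has dimensions [L T^2], which does not match.
With exponent 2, the RHS ½at^2 has dimensions [L], matching the LHS.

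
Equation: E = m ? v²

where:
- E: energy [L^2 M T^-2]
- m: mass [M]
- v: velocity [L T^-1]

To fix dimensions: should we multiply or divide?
multiplication (×): E = m × v²

E [L^2 M T^-2]; m [M]; v² [L^2 T^-2].
m × v² → [L^2 M T^-2] ✓
m ÷ v² → [L^-2 M T^2] ✗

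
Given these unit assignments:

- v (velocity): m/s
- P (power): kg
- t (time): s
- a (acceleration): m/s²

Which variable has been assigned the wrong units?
P

The variable P (power) should have units W, not kg.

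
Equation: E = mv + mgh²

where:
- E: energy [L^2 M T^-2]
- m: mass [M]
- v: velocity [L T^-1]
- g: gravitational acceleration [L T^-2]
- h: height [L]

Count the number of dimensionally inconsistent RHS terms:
2

LHS E: [L^2 M T^-2]
- mv: [L M T^-1] ✗
- mgh²: [L^3 M T^-2] ✗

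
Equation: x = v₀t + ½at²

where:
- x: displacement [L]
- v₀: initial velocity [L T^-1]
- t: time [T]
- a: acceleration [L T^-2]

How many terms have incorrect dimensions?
0

LHS x: [L]
- v₀t: [L] ✓
- ½at²: [L] ✓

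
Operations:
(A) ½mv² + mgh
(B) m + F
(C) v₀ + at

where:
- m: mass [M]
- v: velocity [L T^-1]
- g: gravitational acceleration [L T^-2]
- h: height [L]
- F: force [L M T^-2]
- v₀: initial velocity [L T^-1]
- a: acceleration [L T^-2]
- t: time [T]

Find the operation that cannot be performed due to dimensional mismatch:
(B) m + F

(A) ½mv² + mgh: ½mv² [L^2 M T^-2] and mgh [L^2 M T^-2] — same dimensions ✓
(B) m + F: m [M] and F [L M T^-2] — different dimensions cannot be added/subtracted ✗
(C) v₀ + at: v₀ [L T^-1] and at [L T^-1] — same dimensions ✓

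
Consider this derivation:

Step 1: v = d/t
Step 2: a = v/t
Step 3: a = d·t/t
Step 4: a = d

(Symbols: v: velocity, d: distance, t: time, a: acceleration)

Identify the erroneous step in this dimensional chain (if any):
Step 3

Step 1: v = d/t → LHS [L T^-1], RHS [L T^-1] ✓
Step 2: a = v/t → LHS [L T^-2], RHS [L T^-2] ✓
Step 3: a = d·t/t → LHS [L T^-2], RHS [L] ✗

The first dimensional inconsistency appears in step 3: a = d·t/t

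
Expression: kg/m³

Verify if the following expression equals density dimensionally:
Yes

The expression kg/m³ has dimensions [L^-3 M], which is exactly density [L^-3 M].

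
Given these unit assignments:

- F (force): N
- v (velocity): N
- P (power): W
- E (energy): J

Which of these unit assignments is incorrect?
v

The variable v (velocity) should have units m/s, not N.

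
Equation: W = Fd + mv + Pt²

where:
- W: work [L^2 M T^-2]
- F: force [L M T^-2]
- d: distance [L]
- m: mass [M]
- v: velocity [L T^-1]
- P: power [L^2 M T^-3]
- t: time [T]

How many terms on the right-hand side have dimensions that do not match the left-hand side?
2

LHS W: [L^2 M T^-2]
- Fd: [L^2 M T^-2] ✓
- mv: [L M T^-1] ✗
- Pt²: [L^2 M T^-1] ✗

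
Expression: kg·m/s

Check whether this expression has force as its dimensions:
No

The expression kg·m/s has dimensions [L M T^-1], but force has dimensions [L M T^-2].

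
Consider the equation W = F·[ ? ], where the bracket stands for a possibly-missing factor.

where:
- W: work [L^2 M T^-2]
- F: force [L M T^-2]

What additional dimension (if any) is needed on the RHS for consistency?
[L] — length (e.g. a distance d)

W has dimensions [L^2 M T^-2]; F has dimensions [L M T^-2].
The bracketed factor must supply [L^2 M T^-2] / [L M T^-2] = [L].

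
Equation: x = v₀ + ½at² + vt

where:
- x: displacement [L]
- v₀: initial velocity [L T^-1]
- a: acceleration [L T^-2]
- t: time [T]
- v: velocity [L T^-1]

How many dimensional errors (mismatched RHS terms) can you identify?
1

LHS x: [L]
- v₀: [L T^-1] ✗
- ½at²: [L] ✓
- vt: [L] ✓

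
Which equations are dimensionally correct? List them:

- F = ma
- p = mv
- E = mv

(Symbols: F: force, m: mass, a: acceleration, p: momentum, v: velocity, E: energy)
Dimensionally correct: F = ma, p = mv
Dimensionally incorrect: E = mv
Ordered (correct first, then incorrect): F = ma, p = mv, E = mv

- F = ma: LHS [L M T^-2], RHS [L M T^-2] → correct ✓
- p = mv: LHS [L M T^-1], RHS [L M T^-1] → correct ✓
- E = mv: LHS [L^2 M T^-2], RHS [L M T^-1] → incorrect ✗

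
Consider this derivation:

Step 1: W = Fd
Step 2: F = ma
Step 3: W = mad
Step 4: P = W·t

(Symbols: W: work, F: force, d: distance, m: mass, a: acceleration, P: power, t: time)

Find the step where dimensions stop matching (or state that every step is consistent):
Step 4

Step 1: W = Fd → LHS [L^2 M T^-2], RHS [L^2 M T^-2] ✓
Step 2: F = ma → LHS [L M T^-2], RHS [L M T^-2] ✓
Step 3: W = mad → LHS [L^2 M T^-2], RHS [L^2 M T^-2] ✓
Step 4: P = W·t → LHS [L^2 M T^-3], RHS [L^2 M T^-1] ✗

The first dimensional inconsistency appears in step 4: P = W·t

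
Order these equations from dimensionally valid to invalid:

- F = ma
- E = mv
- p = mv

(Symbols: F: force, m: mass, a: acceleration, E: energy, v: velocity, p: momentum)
Dimensionally correct: F = ma, p = mv
Dimensionally incorrect: E = mv
Ordered (correct first, then incorrect): F = ma, p = mv, E = mv

- F = ma: LHS [L M T^-2], RHS [L M T^-2] → correct ✓
- E = mv: LHS [L^2 M T^-2], RHS [L M T^-1] → incorrect ✗
- p = mv: LHS [L M T^-1], RHS [L M T^-1] → correct ✓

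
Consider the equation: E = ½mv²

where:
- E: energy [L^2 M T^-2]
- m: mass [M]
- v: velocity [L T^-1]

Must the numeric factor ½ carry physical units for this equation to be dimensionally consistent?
No

E has dimensions [L^2 M T^-2] and mv² already has dimensions [L^2 M T^-2], so the equation balances without ½ contributing any dimensions. ½ is a pure (dimensionless) number; changing or removing it would not affect dimensional consistency.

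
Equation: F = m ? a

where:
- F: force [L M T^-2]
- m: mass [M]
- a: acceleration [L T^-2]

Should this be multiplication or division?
multiplication (×): F = m × a

F [L M T^-2]; m [M]; a [L T^-2].
m × a → [L M T^-2] ✓
m ÷ a → [L^-1 M T^2] ✗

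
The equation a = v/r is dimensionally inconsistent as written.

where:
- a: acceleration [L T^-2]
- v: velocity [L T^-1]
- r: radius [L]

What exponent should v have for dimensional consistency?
The exponent of v should be 2: a = v^2/r

The LHS a has dimensions [L T^-2]; v has dimensions [L T^-1].
As written, the RHS v/r (exponent 1 on v) has dimensions [T^-1], which does not match.
With exponent 2, the RHS v^2/r has dimensions [L T^-2], matching the LHS.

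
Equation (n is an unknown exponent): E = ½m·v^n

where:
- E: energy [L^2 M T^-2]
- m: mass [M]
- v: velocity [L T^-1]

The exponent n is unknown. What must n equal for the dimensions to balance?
n = 2

E has dimensions [L^2 M T^-2]; v has dimensions [L T^-1].
The rest of the RHS has dimensions [M], so v^n must supply [L^2 T^-2].
With n = 2: ½m·v^2 has dimensions [L^2 M T^-2], matching the LHS ✓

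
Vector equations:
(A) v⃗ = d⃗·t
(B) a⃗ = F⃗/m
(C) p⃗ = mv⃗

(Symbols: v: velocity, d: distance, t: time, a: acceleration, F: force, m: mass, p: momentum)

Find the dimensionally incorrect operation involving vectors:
(A) v⃗ = d⃗·t

(A) v⃗ = d⃗·t: LHS [L T^-1], RHS [L T] ✗ — velocity is displacement per time; should be d⃗/t
(B) a⃗ = F⃗/m: LHS [L T^-2], RHS [L T^-2] ✓ — force (vector) divided by mass (scalar)
(C) p⃗ = mv⃗: LHS [L M T^-1], RHS [L M T^-1] ✓ — mass (scalar) times velocity (vector)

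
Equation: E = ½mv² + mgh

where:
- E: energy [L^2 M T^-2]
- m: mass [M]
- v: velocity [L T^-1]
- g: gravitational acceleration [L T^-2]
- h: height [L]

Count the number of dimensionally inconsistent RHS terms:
0

LHS E: [L^2 M T^-2]
- ½mv²: [L^2 M T^-2] ✓
- mgh: [L^2 M T^-2] ✓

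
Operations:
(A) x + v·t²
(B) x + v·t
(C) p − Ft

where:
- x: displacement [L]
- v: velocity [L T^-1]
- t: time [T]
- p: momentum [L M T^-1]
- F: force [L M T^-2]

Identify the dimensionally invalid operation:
(A) x + v·t²

(A) x + v·t²: x [L] and v·t² [L T] — different dimensions cannot be added/subtracted ✗
(B) x + v·t: x [L] and v·t [L] — same dimensions ✓
(C) p − Ft: p [L M T^-1] and Ft [L M T^-1] — same dimensions ✓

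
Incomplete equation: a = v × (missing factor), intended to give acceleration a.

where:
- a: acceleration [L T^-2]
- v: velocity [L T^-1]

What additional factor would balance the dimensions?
1/t (inverse time), dimensions [T^-1]

a has dimensions [L T^-2] and v has dimensions [L T^-1].
The missing factor must have dimensions [L T^-2] / [L T^-1] = [T^-1], i.e. inverse time (1/t).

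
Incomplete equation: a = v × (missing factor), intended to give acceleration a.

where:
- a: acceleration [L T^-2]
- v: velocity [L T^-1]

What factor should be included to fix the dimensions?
1/t (inverse time), dimensions [T^-1]

a has dimensions [L T^-2] and v has dimensions [L T^-1].
The missing factor must have dimensions [L T^-2] / [L T^-1] = [T^-1], i.e. inverse time (1/t).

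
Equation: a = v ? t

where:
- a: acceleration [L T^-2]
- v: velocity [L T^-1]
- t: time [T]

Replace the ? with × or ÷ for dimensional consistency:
division (÷): a = v ÷ t

a [L T^-2]; v [L T^-1]; t [T].
v × t → [L] ✗
v ÷ t → [L T^-2] ✓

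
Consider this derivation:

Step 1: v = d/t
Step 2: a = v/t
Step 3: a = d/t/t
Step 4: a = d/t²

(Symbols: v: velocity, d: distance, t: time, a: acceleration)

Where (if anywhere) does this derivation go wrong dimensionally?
No step introduces an error — all steps are dimensionally consistent.

Step 1: v = d/t → LHS [L T^-1], RHS [L T^-1] ✓
Step 2: a = v/t → LHS [L T^-2], RHS [L T^-2] ✓
Step 3: a = d/t/t → LHS [L T^-2], RHS [L T^-2] ✓
Step 4: a = d/t² → LHS [L T^-2], RHS [L T^-2] ✓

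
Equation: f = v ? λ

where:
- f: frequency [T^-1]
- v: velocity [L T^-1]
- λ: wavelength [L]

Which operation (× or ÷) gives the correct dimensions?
division (÷): f = v ÷ λ

f [T^-1]; v [L T^-1]; λ [L].
v × λ → [L^2 T^-1] ✗
v ÷ λ → [T^-1] ✓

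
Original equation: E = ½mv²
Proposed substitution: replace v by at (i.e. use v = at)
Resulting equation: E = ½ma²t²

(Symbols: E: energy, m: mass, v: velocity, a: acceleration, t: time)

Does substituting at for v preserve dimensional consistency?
Yes

[v] = [L T^-1] and [at] = [L T^-1]. These match, so the substitution replaces a quantity by one of the same dimensions and the result E = ½ma²t² has LHS [L^2 M T^-2] vs RHS [L^2 M T^-2] — still consistent.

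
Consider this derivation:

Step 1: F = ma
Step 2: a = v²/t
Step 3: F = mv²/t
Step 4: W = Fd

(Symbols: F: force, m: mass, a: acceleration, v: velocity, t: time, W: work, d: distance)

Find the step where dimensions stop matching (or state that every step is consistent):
Step 2

Step 1: F = ma → LHS [L M T^-2], RHS [L M T^-2] ✓
Step 2: a = v²/t → LHS [L T^-2], RHS [L^2 T^-3] ✗

The first dimensional inconsistency appears in step 2: a = v²/t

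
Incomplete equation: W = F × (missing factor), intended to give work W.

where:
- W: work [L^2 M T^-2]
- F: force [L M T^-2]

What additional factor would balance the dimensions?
d (distance), dimensions [L]

W has dimensions [L^2 M T^-2] and F has dimensions [L M T^-2].
The missing factor must have dimensions [L^2 M T^-2] / [L M T^-2] = [L], i.e. distance (d).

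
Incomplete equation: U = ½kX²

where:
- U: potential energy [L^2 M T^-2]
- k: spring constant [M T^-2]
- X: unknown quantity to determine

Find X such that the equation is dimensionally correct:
X = x (displacement), dimensions [L]

U has dimensions [L^2 M T^-2]; the rest of the RHS (½k) has dimensions [M T^-2].
So X² must have dimensions [L^2], i.e. X has dimensions [L] — X = x (displacement).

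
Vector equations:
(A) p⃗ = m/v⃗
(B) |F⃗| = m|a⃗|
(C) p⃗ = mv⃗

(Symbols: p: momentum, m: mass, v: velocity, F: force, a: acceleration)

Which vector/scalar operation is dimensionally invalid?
(A) p⃗ = m/v⃗

(A) p⃗ = m/v⃗: LHS [L M T^-1], RHS [L^-1 M T] ✗ — momentum is mass times velocity; should be mv⃗ (and division by a vector is undefined)
(B) |F⃗| = m|a⃗|: LHS [L M T^-2], RHS [L M T^-2] ✓ — magnitudes of vectors are scalars
(C) p⃗ = mv⃗: LHS [L M T^-1], RHS [L M T^-1] ✓ — mass (scalar) times velocity (vector)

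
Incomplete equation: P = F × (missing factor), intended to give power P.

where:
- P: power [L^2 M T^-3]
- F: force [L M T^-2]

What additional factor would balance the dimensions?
v (velocity), dimensions [L T^-1]

P has dimensions [L^2 M T^-3] and F has dimensions [L M T^-2].
The missing factor must have dimensions [L^2 M T^-3] / [L M T^-2] = [L T^-1], i.e. velocity (v).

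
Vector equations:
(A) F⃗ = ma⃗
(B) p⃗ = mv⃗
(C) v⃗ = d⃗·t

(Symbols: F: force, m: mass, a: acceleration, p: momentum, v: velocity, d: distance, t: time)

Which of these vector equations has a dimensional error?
(C) v⃗ = d⃗·t

(A) F⃗ = ma⃗: LHS [L M T^-2], RHS [L M T^-2] ✓ — Force and acceleration are vectors, mass is a scalar
(B) p⃗ = mv⃗: LHS [L M T^-1], RHS [L M T^-1] ✓ — mass (scalar) times velocity (vector)
(C) v⃗ = d⃗·t: LHS [L T^-1], RHS [L T] ✗ — velocity is displacement per time; should be d⃗/t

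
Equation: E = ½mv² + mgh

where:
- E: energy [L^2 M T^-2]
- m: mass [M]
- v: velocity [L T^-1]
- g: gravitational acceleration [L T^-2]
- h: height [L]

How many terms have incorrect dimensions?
0

LHS E: [L^2 M T^-2]
- ½mv²: [L^2 M T^-2] ✓
- mgh: [L^2 M T^-2] ✓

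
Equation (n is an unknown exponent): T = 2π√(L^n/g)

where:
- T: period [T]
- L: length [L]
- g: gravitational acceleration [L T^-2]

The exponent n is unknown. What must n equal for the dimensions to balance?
n = 1

T has dimensions [T]; L has dimensions [L].
With n = 1: 2π√(L^1/g) has dimensions [T], matching the LHS ✓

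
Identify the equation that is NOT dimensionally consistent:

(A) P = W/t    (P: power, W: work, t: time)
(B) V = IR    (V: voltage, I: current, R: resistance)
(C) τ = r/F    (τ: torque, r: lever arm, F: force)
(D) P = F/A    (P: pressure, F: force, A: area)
(C) τ = r/F

The equation (C) τ = r/F is dimensionally incorrect.

LHS (τ): [L^2 M T^-2]
RHS (r/F): [M^-1 T^2] ✗

The dimensions do not match. The other three equations balance.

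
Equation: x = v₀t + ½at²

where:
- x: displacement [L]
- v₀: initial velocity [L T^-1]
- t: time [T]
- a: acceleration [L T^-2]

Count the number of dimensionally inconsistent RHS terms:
0

LHS x: [L]
- v₀t: [L] ✓
- ½at²: [L] ✓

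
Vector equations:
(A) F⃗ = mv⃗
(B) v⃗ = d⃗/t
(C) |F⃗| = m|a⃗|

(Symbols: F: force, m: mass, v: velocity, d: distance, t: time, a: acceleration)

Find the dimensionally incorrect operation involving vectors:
(A) F⃗ = mv⃗

(A) F⃗ = mv⃗: LHS [L M T^-2], RHS [L M T^-1] ✗ — mass times velocity is momentum, not force; should be ma⃗
(B) v⃗ = d⃗/t: LHS [L T^-1], RHS [L T^-1] ✓ — displacement (vector) divided by time (scalar)
(C) |F⃗| = m|a⃗|: LHS [L M T^-2], RHS [L M T^-2] ✓ — magnitudes of vectors are scalars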